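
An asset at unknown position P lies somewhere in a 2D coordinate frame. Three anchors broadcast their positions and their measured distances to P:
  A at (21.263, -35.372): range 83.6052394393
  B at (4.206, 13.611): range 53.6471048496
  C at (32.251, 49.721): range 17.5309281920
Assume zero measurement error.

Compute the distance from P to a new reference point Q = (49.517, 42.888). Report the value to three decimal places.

1.103

eq1: (x − 21.263)² + (y + 35.372)² = 83.6052394393²
eq2: (x − 4.206)² + (y − 13.611)² = 53.6471048496²
eq3: (x − 32.251)² + (y − 49.721)² = 17.5309281920²
eq2−eq1, eq2−eq3 (x²,y² cancel):
  34.114·x − 97.966·y = -2611.480407
  56.090·x + 72.220·y = 5880.033500
det = 34.114·72.220 − -97.966·56.090 = 7958.626020
x = (-2611.480407·72.220 − -97.966·5880.033500) / 7958.626020 = 48.682052
y = (34.114·5880.033500 − -2611.480407·56.090) / 7958.626020 = 43.609211
|P − Q| = √((48.682052 − 49.517)² + (43.609211 − 42.888)²) = 1.103305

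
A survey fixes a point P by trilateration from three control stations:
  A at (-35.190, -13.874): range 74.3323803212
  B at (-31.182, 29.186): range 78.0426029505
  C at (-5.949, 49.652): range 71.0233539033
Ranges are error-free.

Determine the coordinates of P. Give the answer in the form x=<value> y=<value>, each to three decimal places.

eq1: (x + 35.190)² + (y + 13.874)² = 74.3323803212²
eq2: (x + 31.182)² + (y − 29.186)² = 78.0426029505²
eq3: (x + 5.949)² + (y − 49.652)² = 71.0233539033²
eq1−eq2, eq1−eq3 (x²,y² cancel):
  8.016·x + 86.120·y = -172.029367
  58.482·x + 127.052·y = 1550.873694
det = 8.016·127.052 − 86.120·58.482 = -4018.021008
x = (-172.029367·127.052 − 86.120·1550.873694) / -4018.021008 = 38.680215
y = (8.016·1550.873694 − -172.029367·58.482) / -4018.021008 = -5.597886

x=38.680 y=-5.598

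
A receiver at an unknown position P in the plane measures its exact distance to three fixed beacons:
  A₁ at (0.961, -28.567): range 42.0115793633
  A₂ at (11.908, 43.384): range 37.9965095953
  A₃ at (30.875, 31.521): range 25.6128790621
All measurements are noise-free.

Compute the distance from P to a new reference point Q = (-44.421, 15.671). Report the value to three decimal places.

68.132

eq1: (x − 0.961)² + (y + 28.567)² = 42.0115793633²
eq2: (x − 11.908)² + (y − 43.384)² = 37.9965095953²
eq3: (x − 30.875)² + (y − 31.521)² = 25.6128790621²
eq3−eq2, eq3−eq1 (x²,y² cancel):
  -37.934·x + 23.726·y = -710.582314
  -59.828·x − 120.176·y = -2238.795283
det = -37.934·-120.176 − 23.726·-59.828 = 5978.235512
x = (-710.582314·-120.176 − 23.726·-2238.795283) / 5978.235512 = 23.169478
y = (-37.934·-2238.795283 − -710.582314·-59.828) / 5978.235512 = 7.094692
|P − Q| = √((23.169478 − -44.421)² + (7.094692 − 15.671)²) = 68.132414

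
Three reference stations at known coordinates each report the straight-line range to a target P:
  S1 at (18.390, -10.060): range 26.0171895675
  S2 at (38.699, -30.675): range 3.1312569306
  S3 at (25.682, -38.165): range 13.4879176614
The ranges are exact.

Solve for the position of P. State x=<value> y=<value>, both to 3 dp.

eq1: (x − 18.390)² + (y + 10.060)² = 26.0171895675²
eq2: (x − 38.699)² + (y + 30.675)² = 3.1312569306²
eq3: (x − 25.682)² + (y + 38.165)² = 13.4879176614²
eq2−eq1, eq2−eq3 (x²,y² cancel):
  -40.618·x + 41.230·y = -2666.261909
  -26.034·x − 14.980·y = -494.555030
det = -40.618·-14.980 − 41.230·-26.034 = 1681.839460
x = (-2666.261909·-14.980 − 41.230·-494.555030) / 1681.839460 = 35.872096
y = (-40.618·-494.555030 − -2666.261909·-26.034) / 1681.839460 = -29.328380

x=35.872 y=-29.328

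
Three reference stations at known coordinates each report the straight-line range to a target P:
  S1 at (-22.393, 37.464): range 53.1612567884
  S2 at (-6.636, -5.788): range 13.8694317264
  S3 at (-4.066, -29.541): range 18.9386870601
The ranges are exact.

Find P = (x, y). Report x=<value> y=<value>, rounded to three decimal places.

eq1: (x + 22.393)² + (y − 37.464)² = 53.1612567884²
eq2: (x + 6.636)² + (y + 5.788)² = 13.8694317264²
eq3: (x + 4.066)² + (y + 29.541)² = 18.9386870601²
eq3−eq2, eq3−eq1 (x²,y² cancel):
  -5.140·x + 47.506·y = -645.352866
  -36.654·x + 134.010·y = -1451.650648
det = -5.140·134.010 − 47.506·-36.654 = 1052.473524
x = (-645.352866·134.010 − 47.506·-1451.650648) / 1052.473524 = -16.648041
y = (-5.140·-1451.650648 − -645.352866·-36.654) / 1052.473524 = -15.385926

x=-16.648 y=-15.386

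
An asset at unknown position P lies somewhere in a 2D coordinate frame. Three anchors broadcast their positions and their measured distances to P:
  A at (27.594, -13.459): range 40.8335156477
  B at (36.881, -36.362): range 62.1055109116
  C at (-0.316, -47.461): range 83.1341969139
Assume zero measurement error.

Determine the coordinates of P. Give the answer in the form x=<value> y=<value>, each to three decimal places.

x=39.162 y=25.702

eq1: (x − 27.594)² + (y + 13.459)² = 40.8335156477²
eq2: (x − 36.881)² + (y + 36.362)² = 62.1055109116²
eq3: (x + 0.316)² + (y + 47.461)² = 83.1341969139²
eq3−eq2, eq3−eq1 (x²,y² cancel):
  74.394·x + 22.198·y = 3483.957039
  55.820·x + 68.004·y = 3933.845836
det = 74.394·68.004 − 22.198·55.820 = 3819.997216
x = (3483.957039·68.004 − 22.198·3933.845836) / 3819.997216 = 39.162203
y = (74.394·3933.845836 − 3483.957039·55.820) / 3819.997216 = 25.701601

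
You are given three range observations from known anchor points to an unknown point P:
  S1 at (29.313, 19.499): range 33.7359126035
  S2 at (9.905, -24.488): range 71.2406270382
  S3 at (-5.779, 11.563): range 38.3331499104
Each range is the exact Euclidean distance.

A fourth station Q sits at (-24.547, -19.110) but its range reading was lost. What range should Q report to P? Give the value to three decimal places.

eq1: (x − 29.313)² + (y − 19.499)² = 33.7359126035²
eq2: (x − 9.905)² + (y + 24.488)² = 71.2406270382²
eq3: (x + 5.779)² + (y − 11.563)² = 38.3331499104²
eq3−eq2, eq3−eq1 (x²,y² cancel):
  31.368·x − 72.102·y = -3075.125200
  70.184·x + 15.872·y = 1403.681743
det = 31.368·15.872 − -72.102·70.184 = 5558.279664
x = (-3075.125200·15.872 − -72.102·1403.681743) / 5558.279664 = 9.427355
y = (31.368·1403.681743 − -3075.125200·70.184) / 5558.279664 = 46.751026
|P − Q| = √((9.427355 − -24.547)² + (46.751026 − -19.110)²) = 74.107567

74.108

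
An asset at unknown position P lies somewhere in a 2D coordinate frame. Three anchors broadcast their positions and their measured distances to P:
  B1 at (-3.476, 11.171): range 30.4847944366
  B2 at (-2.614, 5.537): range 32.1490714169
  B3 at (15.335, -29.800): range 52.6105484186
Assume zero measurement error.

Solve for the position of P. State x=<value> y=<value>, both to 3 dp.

eq1: (x + 3.476)² + (y − 11.171)² = 30.4847944366²
eq2: (x + 2.614)² + (y − 5.537)² = 32.1490714169²
eq3: (x − 15.335)² + (y + 29.800)² = 52.6105484186²
eq1−eq3, eq1−eq2 (x²,y² cancel):
  37.622·x − 81.942·y = -852.218705
  1.724·x − 11.268·y = -203.622553
det = 37.622·-11.268 − -81.942·1.724 = -282.656688
x = (-852.218705·-11.268 − -81.942·-203.622553) / -282.656688 = 25.056682
y = (37.622·-203.622553 − -852.218705·1.724) / -282.656688 = 21.904533

x=25.057 y=21.905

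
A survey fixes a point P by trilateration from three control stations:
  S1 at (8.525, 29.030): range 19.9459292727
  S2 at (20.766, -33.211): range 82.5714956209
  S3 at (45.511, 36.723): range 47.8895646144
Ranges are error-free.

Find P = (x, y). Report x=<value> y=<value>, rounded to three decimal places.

eq1: (x − 8.525)² + (y − 29.030)² = 19.9459292727²
eq2: (x − 20.766)² + (y + 33.211)² = 82.5714956209²
eq3: (x − 45.511)² + (y − 36.723)² = 47.8895646144²
eq2−eq1, eq2−eq3 (x²,y² cancel):
  -24.482·x + 124.482·y = 5801.431043
  49.490·x + 139.868·y = 6410.274063
det = -24.482·139.868 − 124.482·49.490 = -9584.862556
x = (5801.431043·139.868 − 124.482·6410.274063) / -9584.862556 = -1.405427
y = (-24.482·6410.274063 − 5801.431043·49.490) / -9584.862556 = 46.328171

x=-1.405 y=46.328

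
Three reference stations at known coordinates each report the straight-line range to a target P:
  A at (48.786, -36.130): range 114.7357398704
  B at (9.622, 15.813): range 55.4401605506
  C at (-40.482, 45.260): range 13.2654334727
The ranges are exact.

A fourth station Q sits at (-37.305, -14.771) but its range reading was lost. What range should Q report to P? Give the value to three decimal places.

47.452

eq1: (x − 48.786)² + (y + 36.130)² = 114.7357398704²
eq2: (x − 9.622)² + (y − 15.813)² = 55.4401605506²
eq3: (x + 40.482)² + (y − 45.260)² = 13.2654334727²
eq1−eq3, eq1−eq2 (x²,y² cancel):
  -178.536·x + 162.780·y = 12990.127506
  -78.328·x + 103.886·y = 6747.861759
det = -178.536·103.886 − 162.780·-78.328 = -5797.159056
x = (12990.127506·103.886 − 162.780·6747.861759) / -5797.159056 = -43.310085
y = (-178.536·6747.861759 − 12990.127506·-78.328) / -5797.159056 = 32.299535
|P − Q| = √((-43.310085 − -37.305)² + (32.299535 − -14.771)²) = 47.452042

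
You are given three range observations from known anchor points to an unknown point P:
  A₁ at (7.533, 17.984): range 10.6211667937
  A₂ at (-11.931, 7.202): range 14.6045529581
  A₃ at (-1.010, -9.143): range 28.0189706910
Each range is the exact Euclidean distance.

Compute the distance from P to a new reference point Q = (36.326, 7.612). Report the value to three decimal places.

eq1: (x − 7.533)² + (y − 17.984)² = 10.6211667937²
eq2: (x + 11.931)² + (y − 7.202)² = 14.6045529581²
eq3: (x + 1.010)² + (y + 9.143)² = 28.0189706910²
eq2−eq1, eq2−eq3 (x²,y² cancel):
  38.928·x + 21.564·y = 286.436563
  21.842·x − 32.690·y = -681.372767
det = 38.928·-32.690 − 21.564·21.842 = -1743.557208
x = (286.436563·-32.690 − 21.564·-681.372767) / -1743.557208 = -3.056688
y = (38.928·-681.372767 − 286.436563·21.842) / -1743.557208 = 18.801119
|P − Q| = √((-3.056688 − 36.326)² + (18.801119 − 7.612)²) = 40.941330

40.941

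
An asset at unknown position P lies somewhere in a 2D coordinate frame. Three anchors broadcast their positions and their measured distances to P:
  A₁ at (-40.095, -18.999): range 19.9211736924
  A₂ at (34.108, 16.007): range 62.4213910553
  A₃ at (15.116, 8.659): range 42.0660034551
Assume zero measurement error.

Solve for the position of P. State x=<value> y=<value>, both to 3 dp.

x=-23.556 y=-7.894

eq1: (x + 40.095)² + (y + 18.999)² = 19.9211736924²
eq2: (x − 34.108)² + (y − 16.007)² = 62.4213910553²
eq3: (x − 15.116)² + (y − 8.659)² = 42.0660034551²
eq2−eq3, eq2−eq1 (x²,y² cancel):
  -37.984·x − 14.696·y = 1010.773439
  -148.406·x − 70.012·y = 4048.568213
det = -37.984·-70.012 − -14.696·-148.406 = 478.361232
x = (1010.773439·-70.012 − -14.696·4048.568213) / 478.361232 = -23.556490
y = (-37.984·4048.568213 − 1010.773439·-148.406) / 478.361232 = -7.893558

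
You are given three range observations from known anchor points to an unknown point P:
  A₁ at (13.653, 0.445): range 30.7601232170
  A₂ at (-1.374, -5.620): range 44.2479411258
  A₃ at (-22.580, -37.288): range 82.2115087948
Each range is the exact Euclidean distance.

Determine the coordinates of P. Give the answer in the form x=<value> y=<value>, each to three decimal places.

x=27.490 y=27.917

eq1: (x − 13.653)² + (y − 0.445)² = 30.7601232170²
eq2: (x + 1.374)² + (y + 5.620)² = 44.2479411258²
eq3: (x + 22.580)² + (y + 37.288)² = 82.2115087948²
eq1−eq2, eq1−eq3 (x²,y² cancel):
  -30.054·x − 12.130·y = -1164.825272
  -72.466·x − 75.466·y = -4098.898088
det = -30.054·-75.466 − -12.130·-72.466 = 1389.042584
x = (-1164.825272·-75.466 − -12.130·-4098.898088) / 1389.042584 = 27.490208
y = (-30.054·-4098.898088 − -1164.825272·-72.466) / 1389.042584 = 27.917110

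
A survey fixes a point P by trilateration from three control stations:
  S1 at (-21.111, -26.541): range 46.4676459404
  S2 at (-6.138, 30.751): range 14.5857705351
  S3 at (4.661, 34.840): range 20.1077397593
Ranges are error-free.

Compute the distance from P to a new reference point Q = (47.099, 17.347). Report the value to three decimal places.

eq1: (x + 21.111)² + (y + 26.541)² = 46.4676459404²
eq2: (x + 6.138)² + (y − 30.751)² = 14.5857705351²
eq3: (x − 4.661)² + (y − 34.840)² = 20.1077397593²
eq2−eq3, eq2−eq1 (x²,y² cancel):
  21.598·x + 8.178·y = 60.674980
  -29.946·x − 114.584·y = -1779.697460
det = 21.598·-114.584 − 8.178·-29.946 = -2229.886844
x = (60.674980·-114.584 − 8.178·-1779.697460) / -2229.886844 = -3.409134
y = (21.598·-1779.697460 − 60.674980·-29.946) / -2229.886844 = 16.422776
|P − Q| = √((-3.409134 − 47.099)² + (16.422776 − 17.347)²) = 50.516590

50.517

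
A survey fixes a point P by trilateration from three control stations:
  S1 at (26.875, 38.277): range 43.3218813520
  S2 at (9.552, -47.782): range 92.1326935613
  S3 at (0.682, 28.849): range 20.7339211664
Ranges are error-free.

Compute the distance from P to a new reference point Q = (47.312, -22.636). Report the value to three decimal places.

89.772

eq1: (x − 26.875)² + (y − 38.277)² = 43.3218813520²
eq2: (x − 9.552)² + (y + 47.782)² = 92.1326935613²
eq3: (x − 0.682)² + (y − 28.849)² = 20.7339211664²
eq3−eq2, eq3−eq1 (x²,y² cancel):
  17.740·x − 153.262·y = -6516.907433
  52.386·x + 18.856·y = -92.225488
det = 17.740·18.856 − -153.262·52.386 = 8363.288572
x = (-6516.907433·18.856 − -153.262·-92.225488) / 8363.288572 = -16.383205
y = (17.740·-92.225488 − -6516.907433·52.386) / 8363.288572 = 40.625004
|P − Q| = √((-16.383205 − 47.312)² + (40.625004 − -22.636)²) = 89.772121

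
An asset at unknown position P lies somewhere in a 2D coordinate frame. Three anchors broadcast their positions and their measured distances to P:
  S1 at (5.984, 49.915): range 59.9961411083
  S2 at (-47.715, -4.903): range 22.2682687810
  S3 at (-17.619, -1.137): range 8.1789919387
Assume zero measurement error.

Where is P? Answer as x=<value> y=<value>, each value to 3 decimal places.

eq1: (x − 5.984)² + (y − 49.915)² = 59.9961411083²
eq2: (x + 47.715)² + (y + 4.903)² = 22.2682687810²
eq3: (x + 17.619)² + (y + 1.137)² = 8.1789919387²
eq3−eq1, eq3−eq2 (x²,y² cancel):
  47.206·x + 102.104·y = -1317.047488
  -60.192·x − 7.532·y = 1560.058819
det = 47.206·-7.532 − 102.104·-60.192 = 5790.288376
x = (-1317.047488·-7.532 − 102.104·1560.058819) / 5790.288376 = -25.796339
y = (47.206·1560.058819 − -1317.047488·-60.192) / 5790.288376 = -0.972592

x=-25.796 y=-0.973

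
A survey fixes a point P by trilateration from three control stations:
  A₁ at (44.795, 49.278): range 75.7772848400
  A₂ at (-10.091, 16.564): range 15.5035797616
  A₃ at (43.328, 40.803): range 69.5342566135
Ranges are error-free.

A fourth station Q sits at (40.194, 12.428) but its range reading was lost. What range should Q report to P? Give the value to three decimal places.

55.358

eq1: (x − 44.795)² + (y − 49.278)² = 75.7772848400²
eq2: (x + 10.091)² + (y − 16.564)² = 15.5035797616²
eq3: (x − 43.328)² + (y − 40.803)² = 69.5342566135²
eq3−eq1, eq3−eq2 (x²,y² cancel):
  2.934·x + 16.950·y = -14.471139
  -106.838·x − 48.478·y = 1428.645841
det = 2.934·-48.478 − 16.950·-106.838 = 1668.669648
x = (-14.471139·-48.478 − 16.950·1428.645841) / 1668.669648 = -14.091474
y = (2.934·1428.645841 − -14.471139·-106.838) / 1668.669648 = 1.585442
|P − Q| = √((-14.091474 − 40.194)² + (1.585442 − 12.428)²) = 55.357689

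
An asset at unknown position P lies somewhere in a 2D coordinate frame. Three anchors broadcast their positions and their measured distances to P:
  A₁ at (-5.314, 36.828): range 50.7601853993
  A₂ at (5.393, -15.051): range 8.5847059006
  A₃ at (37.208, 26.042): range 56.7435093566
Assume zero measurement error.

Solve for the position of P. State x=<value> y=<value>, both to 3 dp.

x=-3.112 y=-13.884

eq1: (x + 5.314)² + (y − 36.828)² = 50.7601853993²
eq2: (x − 5.393)² + (y + 15.051)² = 8.5847059006²
eq3: (x − 37.208)² + (y − 26.042)² = 56.7435093566²
eq2−eq1, eq2−eq3 (x²,y² cancel):
  -21.414·x + 103.758·y = -1373.976116
  63.630·x + 82.186·y = -1339.124701
det = -21.414·82.186 − 103.758·63.630 = -8362.052544
x = (-1373.976116·82.186 − 103.758·-1339.124701) / -8362.052544 = -3.112071
y = (-21.414·-1339.124701 − -1373.976116·63.630) / -8362.052544 = -13.884404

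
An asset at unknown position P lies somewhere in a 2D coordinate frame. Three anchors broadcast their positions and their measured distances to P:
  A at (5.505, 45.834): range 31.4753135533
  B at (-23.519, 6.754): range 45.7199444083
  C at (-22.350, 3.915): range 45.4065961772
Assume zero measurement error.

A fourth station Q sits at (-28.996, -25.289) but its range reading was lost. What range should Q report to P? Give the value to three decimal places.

66.110

eq1: (x − 5.505)² + (y − 45.834)² = 31.4753135533²
eq2: (x + 23.519)² + (y − 6.754)² = 45.7199444083²
eq3: (x + 22.350)² + (y − 3.915)² = 45.4065961772²
eq3−eq2, eq3−eq1 (x²,y² cancel):
  -2.338·x + 5.678·y = 55.355812
  55.710·x + 83.838·y = 2687.274469
det = -2.338·83.838 − 5.678·55.710 = -512.334624
x = (55.355812·83.838 − 5.678·2687.274469) / -512.334624 = 20.723612
y = (-2.338·2687.274469 − 55.355812·55.710) / -512.334624 = 18.282426
|P − Q| = √((20.723612 − -28.996)² + (18.282426 − -25.289)²) = 66.109825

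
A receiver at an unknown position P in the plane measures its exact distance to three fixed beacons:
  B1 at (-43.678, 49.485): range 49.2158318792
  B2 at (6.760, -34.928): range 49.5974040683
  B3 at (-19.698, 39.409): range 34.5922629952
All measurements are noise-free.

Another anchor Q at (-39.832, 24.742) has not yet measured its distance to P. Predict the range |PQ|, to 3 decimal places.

26.157

eq1: (x + 43.678)² + (y − 49.485)² = 49.2158318792²
eq2: (x − 6.760)² + (y + 34.928)² = 49.5974040683²
eq3: (x + 19.698)² + (y − 39.409)² = 34.5922629952²
eq2−eq3, eq2−eq1 (x²,y² cancel):
  -52.916·x + 148.674·y = 1938.695532
  -100.876·x + 168.826·y = 3128.574508
det = -52.916·168.826 − 148.674·-100.876 = 6064.041808
x = (1938.695532·168.826 − 148.674·3128.574508) / 6064.041808 = -22.729968
y = (-52.916·3128.574508 − 1938.695532·-100.876) / 6064.041808 = 4.949867
|P − Q| = √((-22.729968 − -39.832)² + (4.949867 − 24.742)²) = 26.157370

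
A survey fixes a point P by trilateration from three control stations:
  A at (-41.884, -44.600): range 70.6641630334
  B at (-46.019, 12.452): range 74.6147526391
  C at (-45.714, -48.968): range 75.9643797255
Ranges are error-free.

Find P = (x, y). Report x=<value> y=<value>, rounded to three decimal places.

eq1: (x + 41.884)² + (y + 44.600)² = 70.6641630334²
eq2: (x + 46.019)² + (y − 12.452)² = 74.6147526391²
eq3: (x + 45.714)² + (y + 48.968)² = 75.9643797255²
eq1−eq2, eq1−eq3 (x²,y² cancel):
  -8.270·x + 114.104·y = -2044.566165
  -7.660·x − 8.736·y = -32.957686
det = -8.270·-8.736 − 114.104·-7.660 = 946.283360
x = (-2044.566165·-8.736 − 114.104·-32.957686) / 946.283360 = 22.849323
y = (-8.270·-32.957686 − -2044.566165·-7.660) / 946.283360 = -16.262377

x=22.849 y=-16.262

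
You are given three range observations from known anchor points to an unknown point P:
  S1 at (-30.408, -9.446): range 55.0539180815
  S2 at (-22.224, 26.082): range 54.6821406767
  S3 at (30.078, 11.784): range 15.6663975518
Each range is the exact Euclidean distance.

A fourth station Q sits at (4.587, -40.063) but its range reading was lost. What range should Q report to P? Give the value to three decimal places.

42.168

eq1: (x + 30.408)² + (y + 9.446)² = 55.0539180815²
eq2: (x + 22.224)² + (y − 26.082)² = 54.6821406767²
eq3: (x − 30.078)² + (y − 11.784)² = 15.6663975518²
eq3−eq2, eq3−eq1 (x²,y² cancel):
  -104.604·x + 28.596·y = -2614.072337
  -120.972·x − 42.460·y = -2815.173244
det = -104.604·-42.460 − 28.596·-120.972 = 7900.801152
x = (-2614.072337·-42.460 − 28.596·-2815.173244) / 7900.801152 = 24.237568
y = (-104.604·-2815.173244 − -2614.072337·-120.972) / 7900.801152 = -2.753034
|P − Q| = √((24.237568 − 4.587)² + (-2.753034 − -40.063)²) = 42.168452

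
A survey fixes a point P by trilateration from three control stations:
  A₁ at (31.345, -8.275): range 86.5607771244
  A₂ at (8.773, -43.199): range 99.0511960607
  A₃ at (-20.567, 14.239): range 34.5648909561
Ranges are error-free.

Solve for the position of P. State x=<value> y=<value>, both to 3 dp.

eq1: (x − 31.345)² + (y + 8.275)² = 86.5607771244²
eq2: (x − 8.773)² + (y + 43.199)² = 99.0511960607²
eq3: (x + 20.567)² + (y − 14.239)² = 34.5648909561²
eq3−eq2, eq3−eq1 (x²,y² cancel):
  58.680·x − 114.876·y = -7299.039234
  103.824·x − 45.028·y = -5872.802410
det = 58.680·-45.028 − -114.876·103.824 = 9284.642784
x = (-7299.039234·-45.028 − -114.876·-5872.802410) / 9284.642784 = -37.263998
y = (58.680·-5872.802410 − -7299.039234·103.824) / 9284.642784 = 44.503533

x=-37.264 y=44.504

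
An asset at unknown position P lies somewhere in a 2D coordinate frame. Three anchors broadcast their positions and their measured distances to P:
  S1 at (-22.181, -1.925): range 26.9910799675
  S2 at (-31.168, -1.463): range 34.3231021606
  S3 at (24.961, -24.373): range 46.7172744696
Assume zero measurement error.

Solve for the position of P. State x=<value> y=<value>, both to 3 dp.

x=-0.826 y=14.582

eq1: (x + 22.181)² + (y + 1.925)² = 26.9910799675²
eq2: (x + 31.168)² + (y + 1.463)² = 34.3231021606²
eq3: (x − 24.961)² + (y + 24.373)² = 46.7172744696²
eq1−eq2, eq1−eq3 (x²,y² cancel):
  -17.974·x + 0.924·y = 28.325263
  94.284·x − 44.896·y = -732.593072
det = -17.974·-44.896 − 0.924·94.284 = 719.842288
x = (28.325263·-44.896 − 0.924·-732.593072) / 719.842288 = -0.826257
y = (-17.974·-732.593072 − 28.325263·94.284) / 719.842288 = 14.582373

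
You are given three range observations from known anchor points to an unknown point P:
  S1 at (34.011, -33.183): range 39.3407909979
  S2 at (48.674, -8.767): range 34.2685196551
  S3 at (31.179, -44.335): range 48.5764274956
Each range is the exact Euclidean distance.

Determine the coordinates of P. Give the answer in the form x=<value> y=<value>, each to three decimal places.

eq1: (x − 34.011)² + (y + 33.183)² = 39.3407909979²
eq2: (x − 48.674)² + (y + 8.767)² = 34.2685196551²
eq3: (x − 31.179)² + (y + 44.335)² = 48.5764274956²
eq3−eq1, eq3−eq2 (x²,y² cancel):
  5.664·x + 22.304·y = 132.108816
  34.990·x + 71.136·y = 693.634168
det = 5.664·71.136 − 22.304·34.990 = -377.502656
x = (132.108816·71.136 − 22.304·693.634168) / -377.502656 = 16.087632
y = (5.664·693.634168 − 132.108816·34.990) / -377.502656 = 1.837718

x=16.088 y=1.838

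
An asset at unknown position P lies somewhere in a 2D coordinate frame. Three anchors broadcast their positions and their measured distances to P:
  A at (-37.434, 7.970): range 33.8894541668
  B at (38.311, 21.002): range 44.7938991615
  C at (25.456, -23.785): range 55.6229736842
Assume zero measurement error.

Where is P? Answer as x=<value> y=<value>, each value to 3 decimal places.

x=-6.477 y=21.759

eq1: (x + 37.434)² + (y − 7.970)² = 33.8894541668²
eq2: (x − 38.311)² + (y − 21.002)² = 44.7938991615²
eq3: (x − 25.456)² + (y + 23.785)² = 55.6229736842²
eq1−eq3, eq1−eq2 (x²,y² cancel):
  125.780·x − 63.510·y = -2196.511193
  151.490·x + 26.064·y = -414.006829
det = 125.780·26.064 − -63.510·151.490 = 12899.459820
x = (-2196.511193·26.064 − -63.510·-414.006829) / 12899.459820 = -6.476507
y = (125.780·-414.006829 − -2196.511193·151.490) / 12899.459820 = 21.758717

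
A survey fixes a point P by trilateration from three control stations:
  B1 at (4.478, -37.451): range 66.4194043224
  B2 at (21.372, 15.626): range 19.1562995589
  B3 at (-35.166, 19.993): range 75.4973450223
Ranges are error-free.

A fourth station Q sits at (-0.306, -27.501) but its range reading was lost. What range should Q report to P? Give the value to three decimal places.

eq1: (x − 4.478)² + (y + 37.451)² = 66.4194043224²
eq2: (x − 21.372)² + (y − 15.626)² = 19.1562995589²
eq3: (x + 35.166)² + (y − 19.993)² = 75.4973450223²
eq3−eq1, eq3−eq2 (x²,y² cancel):
  79.288·x − 114.888·y = 1074.574115
  113.076·x − 8.734·y = 4397.451948
det = 79.288·-8.734 − -114.888·113.076 = 12298.574096
x = (1074.574115·-8.734 − -114.888·4397.451948) / 12298.574096 = 40.315985
y = (79.288·4397.451948 − 1074.574115·113.076) / 12298.574096 = 18.470160
|P − Q| = √((40.315985 − -0.306)² + (18.470160 − -27.501)²) = 61.347316

61.347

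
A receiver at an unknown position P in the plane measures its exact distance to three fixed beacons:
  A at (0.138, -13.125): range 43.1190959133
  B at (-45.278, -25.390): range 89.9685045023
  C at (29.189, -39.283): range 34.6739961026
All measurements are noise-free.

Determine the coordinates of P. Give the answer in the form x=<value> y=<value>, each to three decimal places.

eq1: (x − 0.138)² + (y + 13.125)² = 43.1190959133²
eq2: (x + 45.278)² + (y + 25.390)² = 89.9685045023²
eq3: (x − 29.189)² + (y + 39.283)² = 34.6739961026²
eq1−eq2, eq1−eq3 (x²,y² cancel):
  -90.832·x − 24.530·y = -3712.610655
  58.102·x − 52.316·y = 2879.837568
det = -90.832·-52.316 − -24.530·58.102 = 6177.208972
x = (-3712.610655·-52.316 − -24.530·2879.837568) / 6177.208972 = 42.878808
y = (-90.832·2879.837568 − -3712.610655·58.102) / 6177.208972 = -7.425894

x=42.879 y=-7.426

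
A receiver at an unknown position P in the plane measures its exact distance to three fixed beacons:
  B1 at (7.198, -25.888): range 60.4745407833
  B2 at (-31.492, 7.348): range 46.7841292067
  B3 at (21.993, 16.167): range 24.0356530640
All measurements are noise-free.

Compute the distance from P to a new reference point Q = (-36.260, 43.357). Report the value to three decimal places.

43.697

eq1: (x − 7.198)² + (y + 25.888)² = 60.4745407833²
eq2: (x + 31.492)² + (y − 7.348)² = 46.7841292067²
eq3: (x − 21.993)² + (y − 16.167)² = 24.0356530640²
eq1−eq3, eq1−eq2 (x²,y² cancel):
  29.590·x + 84.110·y = 3102.521655
  -77.380·x + 66.472·y = 1792.154757
det = 29.590·66.472 − 84.110·-77.380 = 8475.338280
x = (3102.521655·66.472 − 84.110·1792.154757) / 8475.338280 = 6.547548
y = (29.590·1792.154757 − 3102.521655·-77.380) / 8475.338280 = 34.583043
|P − Q| = √((6.547548 − -36.260)² + (34.583043 − 43.357)²) = 43.697465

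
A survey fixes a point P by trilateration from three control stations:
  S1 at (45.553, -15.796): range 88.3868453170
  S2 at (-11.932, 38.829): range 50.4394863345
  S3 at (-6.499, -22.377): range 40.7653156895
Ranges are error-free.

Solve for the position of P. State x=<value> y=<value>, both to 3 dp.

x=-41.730 y=-1.868

eq1: (x − 45.553)² + (y + 15.796)² = 88.3868453170²
eq2: (x + 11.932)² + (y − 38.829)² = 50.4394863345²
eq3: (x + 6.499)² + (y + 22.377)² = 40.7653156895²
eq2−eq1, eq2−eq3 (x²,y² cancel):
  114.970·x − 109.250·y = -4593.567083
  10.866·x − 122.412·y = -224.765917
det = 114.970·-122.412 − -109.250·10.866 = -12886.597140
x = (-4593.567083·-122.412 − -109.250·-224.765917) / -12886.597140 = -41.729562
y = (114.970·-224.765917 − -4593.567083·10.866) / -12886.597140 = -1.868015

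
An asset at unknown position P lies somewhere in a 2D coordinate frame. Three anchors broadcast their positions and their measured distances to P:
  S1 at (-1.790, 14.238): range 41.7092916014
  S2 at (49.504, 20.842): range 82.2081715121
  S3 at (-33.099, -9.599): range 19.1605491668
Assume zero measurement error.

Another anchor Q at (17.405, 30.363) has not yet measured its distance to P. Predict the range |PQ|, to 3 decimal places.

65.365

eq1: (x + 1.790)² + (y − 14.238)² = 41.7092916014²
eq2: (x − 49.504)² + (y − 20.842)² = 82.2081715121²
eq3: (x + 33.099)² + (y + 9.599)² = 19.1605491668²
eq2−eq1, eq2−eq3 (x²,y² cancel):
  -102.588·x − 13.208·y = 2339.408221
  -165.206·x − 60.882·y = 4693.706441
det = -102.588·-60.882 − -13.208·-165.206 = 4063.721768
x = (2339.408221·-60.882 − -13.208·4693.706441) / 4063.721768 = -19.793032
y = (-102.588·4693.706441 − 2339.408221·-165.206) / 4063.721768 = -23.385873
|P − Q| = √((-19.793032 − 17.405)² + (-23.385873 − 30.363)²) = 65.365396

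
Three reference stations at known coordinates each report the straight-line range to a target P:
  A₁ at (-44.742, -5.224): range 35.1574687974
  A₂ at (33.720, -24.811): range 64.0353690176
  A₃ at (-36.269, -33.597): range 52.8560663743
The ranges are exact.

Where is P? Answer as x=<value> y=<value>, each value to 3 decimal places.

x=-16.197 y=15.299

eq1: (x + 44.742)² + (y + 5.224)² = 35.1574687974²
eq2: (x − 33.720)² + (y + 24.811)² = 64.0353690176²
eq3: (x + 36.269)² + (y + 33.597)² = 52.8560663743²
eq2−eq1, eq2−eq3 (x²,y² cancel):
  -156.924·x + 39.174·y = 3140.993492
  -139.978·x − 17.572·y = 1998.339382
det = -156.924·-17.572 − 39.174·-139.978 = 8240.966700
x = (3140.993492·-17.572 − 39.174·1998.339382) / 8240.966700 = -16.196702
y = (-156.924·1998.339382 − 3140.993492·-139.978) / 8240.966700 = 15.299489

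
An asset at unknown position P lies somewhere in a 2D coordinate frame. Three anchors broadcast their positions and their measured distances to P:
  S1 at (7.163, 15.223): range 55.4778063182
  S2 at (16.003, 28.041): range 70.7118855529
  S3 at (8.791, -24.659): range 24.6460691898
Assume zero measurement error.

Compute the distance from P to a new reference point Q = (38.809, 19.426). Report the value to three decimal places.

eq1: (x − 7.163)² + (y − 15.223)² = 55.4778063182²
eq2: (x − 16.003)² + (y − 28.041)² = 70.7118855529²
eq3: (x − 8.791)² + (y + 24.659)² = 24.6460691898²
eq2−eq3, eq2−eq1 (x²,y² cancel):
  -14.424·x − 105.400·y = 4035.696304
  -17.680·x − 25.636·y = 1163.038373
det = -14.424·-25.636 − -105.400·-17.680 = -1493.698336
x = (4035.696304·-25.636 − -105.400·1163.038373) / -1493.698336 = -12.803880
y = (-14.424·1163.038373 − 4035.696304·-17.680) / -1493.698336 = -36.537127
|P − Q| = √((-12.803880 − 38.809)² + (-36.537127 − 19.426)²) = 76.129895

76.130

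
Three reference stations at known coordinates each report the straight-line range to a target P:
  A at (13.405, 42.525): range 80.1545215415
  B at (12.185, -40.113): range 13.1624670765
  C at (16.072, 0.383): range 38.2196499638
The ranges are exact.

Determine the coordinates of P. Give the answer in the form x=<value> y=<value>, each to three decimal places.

eq1: (x − 13.405)² + (y − 42.525)² = 80.1545215415²
eq2: (x − 12.185)² + (y + 40.113)² = 13.1624670765²
eq3: (x − 16.072)² + (y − 0.383)² = 38.2196499638²
eq1−eq2, eq1−eq3 (x²,y² cancel):
  -2.440·x − 165.276·y = 6020.954128
  5.334·x − 84.284·y = 3234.391903
det = -2.440·-84.284 − -165.276·5.334 = 1087.235144
x = (6020.954128·-84.284 − -165.276·3234.391903) / 1087.235144 = 24.923089
y = (-2.440·3234.391903 − 6020.954128·5.334) / 1087.235144 = -36.797638

x=24.923 y=-36.798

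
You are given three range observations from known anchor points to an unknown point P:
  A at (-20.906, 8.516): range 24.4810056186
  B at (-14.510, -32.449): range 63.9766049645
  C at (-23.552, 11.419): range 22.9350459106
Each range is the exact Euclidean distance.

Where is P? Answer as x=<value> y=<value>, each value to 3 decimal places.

eq1: (x + 20.906)² + (y − 8.516)² = 24.4810056186²
eq2: (x + 14.510)² + (y + 32.449)² = 63.9766049645²
eq3: (x + 23.552)² + (y − 11.419)² = 22.9350459106²
eq2−eq3, eq2−eq1 (x²,y² cancel):
  -18.084·x + 87.736·y = 2988.602216
  -12.792·x + 81.930·y = 2739.791738
det = -18.084·81.930 − 87.736·-12.792 = -359.303208
x = (2988.602216·81.930 − 87.736·2739.791738) / -359.303208 = -12.462487
y = (-18.084·2739.791738 − 2988.602216·-12.792) / -359.303208 = 31.494832

x=-12.462 y=31.495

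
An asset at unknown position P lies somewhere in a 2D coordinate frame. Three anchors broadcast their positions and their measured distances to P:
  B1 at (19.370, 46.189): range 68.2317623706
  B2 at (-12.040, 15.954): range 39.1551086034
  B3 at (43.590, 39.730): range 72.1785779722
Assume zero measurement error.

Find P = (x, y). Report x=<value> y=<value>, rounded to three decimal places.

eq1: (x − 19.370)² + (y − 46.189)² = 68.2317623706²
eq2: (x + 12.040)² + (y − 15.954)² = 39.1551086034²
eq3: (x − 43.590)² + (y − 39.730)² = 72.1785779722²
eq2−eq1, eq2−eq3 (x²,y² cancel):
  62.820·x + 60.470·y = -1013.321961
  111.260·x + 47.552·y = -597.555304
det = 62.820·47.552 − 60.470·111.260 = -3740.675560
x = (-1013.321961·47.552 − 60.470·-597.555304) / -3740.675560 = 3.221695
y = (62.820·-597.555304 − -1013.321961·111.260) / -3740.675560 = -20.104330

x=3.222 y=-20.104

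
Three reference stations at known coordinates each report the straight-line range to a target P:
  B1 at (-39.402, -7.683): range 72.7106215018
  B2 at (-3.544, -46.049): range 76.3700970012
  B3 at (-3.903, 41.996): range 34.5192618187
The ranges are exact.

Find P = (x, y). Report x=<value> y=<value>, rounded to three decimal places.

x=25.824 y=24.449

eq1: (x + 39.402)² + (y + 7.683)² = 72.7106215018²
eq2: (x + 3.544)² + (y + 46.049)² = 76.3700970012²
eq3: (x + 3.903)² + (y − 41.996)² = 34.5192618187²
eq2−eq1, eq2−eq3 (x²,y² cancel):
  -71.716·x + 76.732·y = 24.032993
  -0.718·x + 176.090·y = 4286.639367
det = -71.716·176.090 − 76.732·-0.718 = -12573.376864
x = (24.032993·176.090 − 76.732·4286.639367) / -12573.376864 = 25.823647
y = (-71.716·4286.639367 − 24.032993·-0.718) / -12573.376864 = 24.448752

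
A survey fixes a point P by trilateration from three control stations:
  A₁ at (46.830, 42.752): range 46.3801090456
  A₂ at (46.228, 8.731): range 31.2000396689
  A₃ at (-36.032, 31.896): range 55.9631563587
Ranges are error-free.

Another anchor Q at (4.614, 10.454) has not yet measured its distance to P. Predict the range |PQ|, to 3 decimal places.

eq1: (x − 46.830)² + (y − 42.752)² = 46.3801090456²
eq2: (x − 46.228)² + (y − 8.731)² = 31.2000396689²
eq3: (x + 36.032)² + (y − 31.896)² = 55.9631563587²
eq3−eq1, eq3−eq2 (x²,y² cancel):
  165.724·x + 21.712·y = 2685.882919
  164.520·x − 46.330·y = 2056.030899
det = 165.724·-46.330 − 21.712·164.520 = -11250.051160
x = (2685.882919·-46.330 − 21.712·2056.030899) / -11250.051160 = 15.029043
y = (165.724·2056.030899 − 2685.882919·164.520) / -11250.051160 = 8.990874
|P − Q| = √((15.029043 − 4.614)² + (8.990874 − 10.454)²) = 10.517312

10.517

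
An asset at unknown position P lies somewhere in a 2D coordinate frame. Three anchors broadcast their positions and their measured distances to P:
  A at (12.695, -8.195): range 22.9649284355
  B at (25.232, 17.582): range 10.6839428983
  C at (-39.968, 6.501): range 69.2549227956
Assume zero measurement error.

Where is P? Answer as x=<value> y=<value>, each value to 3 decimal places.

eq1: (x − 12.695)² + (y + 8.195)² = 22.9649284355²
eq2: (x − 25.232)² + (y − 17.582)² = 10.6839428983²
eq3: (x + 39.968)² + (y − 6.501)² = 69.2549227956²
eq2−eq3, eq2−eq1 (x²,y² cancel):
  -130.400·x − 22.162·y = -3988.174219
  -25.074·x − 51.554·y = -1130.700800
det = -130.400·-51.554 − -22.162·-25.074 = 6166.951612
x = (-3988.174219·-51.554 − -22.162·-1130.700800) / 6166.951612 = 29.276660
y = (-130.400·-1130.700800 − -3988.174219·-25.074) / 6166.951612 = 7.693251

x=29.277 y=7.693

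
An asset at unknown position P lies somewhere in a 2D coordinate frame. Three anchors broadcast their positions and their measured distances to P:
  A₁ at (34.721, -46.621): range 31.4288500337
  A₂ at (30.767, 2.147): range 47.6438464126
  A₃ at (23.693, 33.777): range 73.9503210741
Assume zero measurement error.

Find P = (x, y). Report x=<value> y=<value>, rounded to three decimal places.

eq1: (x − 34.721)² + (y + 46.621)² = 31.4288500337²
eq2: (x − 30.767)² + (y − 2.147)² = 47.6438464126²
eq3: (x − 23.693)² + (y − 33.777)² = 73.9503210741²
eq3−eq2, eq3−eq1 (x²,y² cancel):
  14.148·x − 63.260·y = 2447.687806
  22.056·x − 160.796·y = 6157.698877
det = 14.148·-160.796 − -63.260·22.056 = -879.679248
x = (2447.687806·-160.796 − -63.260·6157.698877) / -879.679248 = 4.595286
y = (14.148·6157.698877 − 2447.687806·22.056) / -879.679248 = -37.664776

x=4.595 y=-37.665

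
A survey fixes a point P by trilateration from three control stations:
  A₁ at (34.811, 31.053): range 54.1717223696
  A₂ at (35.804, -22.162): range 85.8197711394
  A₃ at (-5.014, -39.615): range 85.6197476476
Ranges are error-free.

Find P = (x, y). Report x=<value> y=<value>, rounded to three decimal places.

x=-17.511 y=45.088

eq1: (x − 34.811)² + (y − 31.053)² = 54.1717223696²
eq2: (x − 35.804)² + (y + 22.162)² = 85.8197711394²
eq3: (x + 5.014)² + (y + 39.615)² = 85.6197476476²
eq2−eq1, eq2−eq3 (x²,y² cancel):
  -1.986·x + 106.430·y = 4833.471484
  -81.636·x − 34.906·y = -144.300308
det = -1.986·-34.906 − 106.430·-81.636 = 8757.842796
x = (4833.471484·-34.906 − 106.430·-144.300308) / 8757.842796 = -17.511079
y = (-1.986·-144.300308 − 4833.471484·-81.636) / 8757.842796 = 45.087799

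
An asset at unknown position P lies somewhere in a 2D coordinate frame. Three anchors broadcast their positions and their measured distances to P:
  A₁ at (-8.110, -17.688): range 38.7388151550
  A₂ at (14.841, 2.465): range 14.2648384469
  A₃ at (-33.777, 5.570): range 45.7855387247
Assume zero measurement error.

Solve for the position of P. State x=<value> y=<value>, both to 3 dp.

eq1: (x + 8.110)² + (y + 17.688)² = 38.7388151550²
eq2: (x − 14.841)² + (y − 2.465)² = 14.2648384469²
eq3: (x + 33.777)² + (y − 5.570)² = 45.7855387247²
eq1−eq2, eq1−eq3 (x²,y² cancel):
  45.902·x + 40.306·y = 1144.904246
  -51.334·x + 46.516·y = 197.653428
det = 45.902·46.516 − 40.306·-51.334 = 4204.245636
x = (1144.904246·46.516 − 40.306·197.653428) / 4204.245636 = 10.772384
y = (45.902·197.653428 − 1144.904246·-51.334) / 4204.245636 = 16.137307

x=10.772 y=16.137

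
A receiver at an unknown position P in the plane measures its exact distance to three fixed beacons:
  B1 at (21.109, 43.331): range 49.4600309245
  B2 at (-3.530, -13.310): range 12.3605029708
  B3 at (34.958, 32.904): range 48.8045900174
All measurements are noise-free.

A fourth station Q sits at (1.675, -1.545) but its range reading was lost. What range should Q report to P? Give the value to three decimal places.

eq1: (x − 21.109)² + (y − 43.331)² = 49.4600309245²
eq2: (x + 3.530)² + (y + 13.310)² = 12.3605029708²
eq3: (x − 34.958)² + (y − 32.904)² = 48.8045900174²
eq1−eq3, eq1−eq2 (x²,y² cancel):
  27.698·x − 20.854·y = 45.976190
  -49.278·x − 113.282·y = 159.964183
det = 27.698·-113.282 − -20.854·-49.278 = -4165.328248
x = (45.976190·-113.282 − -20.854·159.964183) / -4165.328248 = 0.449516
y = (27.698·159.964183 − 45.976190·-49.278) / -4165.328248 = -1.607629
|P − Q| = √((0.449516 − 1.675)² + (-1.607629 − -1.545)²) = 1.227083

1.227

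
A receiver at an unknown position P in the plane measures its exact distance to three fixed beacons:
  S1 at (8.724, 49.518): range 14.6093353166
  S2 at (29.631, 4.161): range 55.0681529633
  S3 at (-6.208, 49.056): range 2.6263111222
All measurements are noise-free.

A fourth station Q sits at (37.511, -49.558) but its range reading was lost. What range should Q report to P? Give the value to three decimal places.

eq1: (x − 8.724)² + (y − 49.518)² = 14.6093353166²
eq2: (x − 29.631)² + (y − 4.161)² = 55.0681529633²
eq3: (x + 6.208)² + (y − 49.056)² = 2.6263111222²
eq2−eq3, eq2−eq1 (x²,y² cancel):
  -71.678·x + 89.790·y = 4575.324279
  -41.814·x + 90.714·y = 4451.899210
det = -71.678·90.714 − 89.790·-41.814 = -2747.719032
x = (4575.324279·90.714 − 89.790·4451.899210) / -2747.719032 = -5.571871
y = (-71.678·4451.899210 − 4575.324279·-41.814) / -2747.719032 = 46.507893
|P − Q| = √((-5.571871 − 37.511)² + (46.507893 − -49.558)²) = 105.284327

105.284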